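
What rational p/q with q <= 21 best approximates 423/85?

5/1

Expand x = 423/85 as a continued fraction with the Euclidean algorithm:
  423 = 4*85 + 83, so a_0 = 4.
  85 = 1*83 + 2, so a_1 = 1.
  83 = 41*2 + 1, so a_2 = 41.
  2 = 2*1 + 0, so a_3 = 2.
so x = [4; 1, 41, 2].
Convergents (p_i = a_i*p_{i-1} + p_{i-2}, q_i = a_i*q_{i-1} + q_{i-2} with p_{-2}=0, p_{-1}=1, q_{-2}=1, q_{-1}=0), until the denominator exceeds 21:
  i=0: a_0=4, p_0 = 4*1 + 0 = 4, q_0 = 4*0 + 1 = 1.
  i=1: a_1=1, p_1 = 1*4 + 1 = 5, q_1 = 1*1 + 0 = 1.
  i=2: a_2=41, p_2 = 41*5 + 4 = 209, q_2 = 41*1 + 1 = 42.
q_2 = 42 > 21, so the last convergent with denominator <= 21 is p_1/q_1 = 5/1.
The closest fraction with denominator <= 21 is either p_1/q_1 or the intermediate fraction (k*p_1 + p_0)/(k*q_1 + q_0) with the largest k >= 1 whose denominator stays <= 21; these approach x as k grows, and every other convergent or intermediate fraction in range is farther away.
Largest k: floor((21 - q_0)/q_1) = floor((21 - 1)/1) = 20.
That gives (20*5 + 4)/(20*1 + 1) = 104/21.
Compare the errors: |x - 5/1| = |423*1 - 5*85|/(85*1) = 2/85, and |x - 104/21| = |423*21 - 104*85|/(85*21) = 43/1785.
Cross-multiplying, 2*1785 = 3570 < 3655 = 43*85, so 2/85 is smaller: the convergent 5/1 is closer to x than 104/21.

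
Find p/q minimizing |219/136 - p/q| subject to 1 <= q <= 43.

Expand x = 219/136 as a continued fraction with the Euclidean algorithm:
  219 = 1*136 + 83, so a_0 = 1.
  136 = 1*83 + 53, so a_1 = 1.
  83 = 1*53 + 30, so a_2 = 1.
  53 = 1*30 + 23, so a_3 = 1.
  30 = 1*23 + 7, so a_4 = 1.
  23 = 3*7 + 2, so a_5 = 3.
  7 = 3*2 + 1, so a_6 = 3.
  2 = 2*1 + 0, so a_7 = 2.
so x = [1; 1, 1, 1, 1, 3, 3, 2].
Convergents (p_i = a_i*p_{i-1} + p_{i-2}, q_i = a_i*q_{i-1} + q_{i-2} with p_{-2}=0, p_{-1}=1, q_{-2}=1, q_{-1}=0), until the denominator exceeds 43:
  i=0: a_0=1, p_0 = 1*1 + 0 = 1, q_0 = 1*0 + 1 = 1.
  i=1: a_1=1, p_1 = 1*1 + 1 = 2, q_1 = 1*1 + 0 = 1.
  i=2: a_2=1, p_2 = 1*2 + 1 = 3, q_2 = 1*1 + 1 = 2.
  i=3: a_3=1, p_3 = 1*3 + 2 = 5, q_3 = 1*2 + 1 = 3.
  i=4: a_4=1, p_4 = 1*5 + 3 = 8, q_4 = 1*3 + 2 = 5.
  i=5: a_5=3, p_5 = 3*8 + 5 = 29, q_5 = 3*5 + 3 = 18.
  i=6: a_6=3, p_6 = 3*29 + 8 = 95, q_6 = 3*18 + 5 = 59.
q_6 = 59 > 43, so the last convergent with denominator <= 43 is p_5/q_5 = 29/18.
The closest fraction with denominator <= 43 is either p_5/q_5 or the intermediate fraction (k*p_5 + p_4)/(k*q_5 + q_4) with the largest k >= 1 whose denominator stays <= 43; these approach x as k grows, and every other convergent or intermediate fraction in range is farther away.
Largest k: floor((43 - q_4)/q_5) = floor((43 - 5)/18) = 2.
That gives (2*29 + 8)/(2*18 + 5) = 66/41.
Compare the errors: |x - 29/18| = |219*18 - 29*136|/(136*18) = 2/2448, and |x - 66/41| = |219*41 - 66*136|/(136*41) = 3/5576.
Cross-multiplying, 3*2448 = 7344 < 11152 = 2*5576, so 3/5576 is smaller: the intermediate fraction 66/41 is closer to x than 29/18.

66/41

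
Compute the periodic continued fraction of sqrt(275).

[16; (1, 1, 2, 1, 1, 32)]

Write x_i = (sqrt(275) + m_i)/d_i with (m_0, d_0) = (0, 1). a_0 = floor(sqrt(275)) = 16, since 16^2 = 256 <= 275 < 289 = 17^2.
Iterate m_{i+1} = d_i*a_i - m_i, d_{i+1} = (275 - m_{i+1}^2)/d_i, a_{i+1} = floor((a_0 + m_{i+1})/d_{i+1}):
  m_1 = 1*16 - 0 = 16, d_1 = (275 - 16^2)/1 = 19/1 = 19, a_1 = floor((16 + 16)/19) = 1.
  m_2 = 19*1 - 16 = 3, d_2 = (275 - 3^2)/19 = 266/19 = 14, a_2 = floor((16 + 3)/14) = 1.
  m_3 = 14*1 - 3 = 11, d_3 = (275 - 11^2)/14 = 154/14 = 11, a_3 = floor((16 + 11)/11) = 2.
  m_4 = 11*2 - 11 = 11, d_4 = (275 - 11^2)/11 = 154/11 = 14, a_4 = floor((16 + 11)/14) = 1.
  m_5 = 14*1 - 11 = 3, d_5 = (275 - 3^2)/14 = 266/14 = 19, a_5 = floor((16 + 3)/19) = 1.
  m_6 = 19*1 - 3 = 16, d_6 = (275 - 16^2)/19 = 19/19 = 1, a_6 = floor((16 + 16)/1) = 32.
  m_7 = 1*32 - 16 = 16, d_7 = (275 - 16^2)/1 = 19/1 = 19: (m_7, d_7) = (m_1, d_1) = (16, 19), so from here the quotients repeat a_1, ..., a_6; the period length is 6.
Hence the expansion of sqrt(275) is a_0 = 16 followed by the repeating block 1, 1, 2, 1, 1, 32 (period 6).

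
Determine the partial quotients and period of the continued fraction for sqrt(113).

[10; (1, 1, 1, 2, 2, 1, 1, 1, 20)]

Write x_i = (sqrt(113) + m_i)/d_i with (m_0, d_0) = (0, 1). a_0 = floor(sqrt(113)) = 10, since 10^2 = 100 <= 113 < 121 = 11^2.
Iterate m_{i+1} = d_i*a_i - m_i, d_{i+1} = (113 - m_{i+1}^2)/d_i, a_{i+1} = floor((a_0 + m_{i+1})/d_{i+1}):
  m_1 = 1*10 - 0 = 10, d_1 = (113 - 10^2)/1 = 13/1 = 13, a_1 = floor((10 + 10)/13) = 1.
  m_2 = 13*1 - 10 = 3, d_2 = (113 - 3^2)/13 = 104/13 = 8, a_2 = floor((10 + 3)/8) = 1.
  m_3 = 8*1 - 3 = 5, d_3 = (113 - 5^2)/8 = 88/8 = 11, a_3 = floor((10 + 5)/11) = 1.
  m_4 = 11*1 - 5 = 6, d_4 = (113 - 6^2)/11 = 77/11 = 7, a_4 = floor((10 + 6)/7) = 2.
  m_5 = 7*2 - 6 = 8, d_5 = (113 - 8^2)/7 = 49/7 = 7, a_5 = floor((10 + 8)/7) = 2.
  m_6 = 7*2 - 8 = 6, d_6 = (113 - 6^2)/7 = 77/7 = 11, a_6 = floor((10 + 6)/11) = 1.
  m_7 = 11*1 - 6 = 5, d_7 = (113 - 5^2)/11 = 88/11 = 8, a_7 = floor((10 + 5)/8) = 1.
  m_8 = 8*1 - 5 = 3, d_8 = (113 - 3^2)/8 = 104/8 = 13, a_8 = floor((10 + 3)/13) = 1.
  m_9 = 13*1 - 3 = 10, d_9 = (113 - 10^2)/13 = 13/13 = 1, a_9 = floor((10 + 10)/1) = 20.
  m_10 = 1*20 - 10 = 10, d_10 = (113 - 10^2)/1 = 13/1 = 13: (m_10, d_10) = (m_1, d_1) = (10, 13), so from here the quotients repeat a_1, ..., a_9; the period length is 9.
Hence the expansion of sqrt(113) is a_0 = 10 followed by the repeating block 1, 1, 1, 2, 2, 1, 1, 1, 20 (period 9).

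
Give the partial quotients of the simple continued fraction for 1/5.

Run the Euclidean algorithm on 1 and 5; the successive quotients are the partial quotients a_0, a_1, ... (each step inverts the fractional part left over by the previous one):
  1 = 0*5 + 1, so a_0 = 0.
  5 = 5*1 + 0, so a_1 = 5.
The remainder reaches 0 after 2 divisions, so the expansion has 2 partial quotients, read off in order.

[0; 5]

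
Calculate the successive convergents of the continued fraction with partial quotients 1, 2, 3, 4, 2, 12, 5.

Using the convergent recurrence p_i = a_i*p_{i-1} + p_{i-2}, q_i = a_i*q_{i-1} + q_{i-2} with p_{-2}=0, p_{-1}=1, q_{-2}=1, q_{-1}=0:
  i=0: a_0=1, p_0 = 1*1 + 0 = 1, q_0 = 1*0 + 1 = 1.
  i=1: a_1=2, p_1 = 2*1 + 1 = 3, q_1 = 2*1 + 0 = 2.
  i=2: a_2=3, p_2 = 3*3 + 1 = 10, q_2 = 3*2 + 1 = 7.
  i=3: a_3=4, p_3 = 4*10 + 3 = 43, q_3 = 4*7 + 2 = 30.
  i=4: a_4=2, p_4 = 2*43 + 10 = 96, q_4 = 2*30 + 7 = 67.
  i=5: a_5=12, p_5 = 12*96 + 43 = 1195, q_5 = 12*67 + 30 = 834.
  i=6: a_6=5, p_6 = 5*1195 + 96 = 6071, q_6 = 5*834 + 67 = 4237.

1/1, 3/2, 10/7, 43/30, 96/67, 1195/834, 6071/4237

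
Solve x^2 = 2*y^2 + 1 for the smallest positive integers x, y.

(x, y) = (3, 2)

First expand sqrt(2) as a continued fraction. With x_i = (sqrt(2) + m_i)/d_i and (m_0, d_0) = (0, 1): a_0 = floor(sqrt(2)) = 1, since 1^2 = 1 <= 2 < 4 = 2^2.
Iterate m_{i+1} = d_i*a_i - m_i, d_{i+1} = (2 - m_{i+1}^2)/d_i, a_{i+1} = floor((a_0 + m_{i+1})/d_{i+1}):
  m_1 = 1*1 - 0 = 1, d_1 = (2 - 1^2)/1 = 1/1 = 1, a_1 = floor((1 + 1)/1) = 2.
  m_2 = 1*2 - 1 = 1, d_2 = (2 - 1^2)/1 = 1/1 = 1: (m_2, d_2) = (m_1, d_1) = (1, 1), so from here the quotient a_1 repeats; the period length is 1.
So sqrt(2) = [1; (2)] with period length k = 1.
k is odd, so (p_{k-1}, q_{k-1}) only solves x^2 - 2y^2 = -1 and the fundamental solution of x^2 - 2y^2 = 1 is (p_{2k-1}, q_{2k-1}) = (p_1, q_1); compute convergents through index 1, running through the period twice.
Convergents (p_i = a_i*p_{i-1} + p_{i-2}, q_i = a_i*q_{i-1} + q_{i-2} with p_{-2}=0, p_{-1}=1, q_{-2}=1, q_{-1}=0):
  i=0: a_0=1, p_0 = 1*1 + 0 = 1, q_0 = 1*0 + 1 = 1.
  i=1: a_1=2, p_1 = 2*1 + 1 = 3, q_1 = 2*1 + 0 = 2.
Indeed p_0^2 - 2*q_0^2 = 1 - 2 = -1, not +1.
Check: 3^2 - 2*2^2 = 9 - 8 = 1, so (x, y) = (3, 2) solves the equation, and by the theorem it is the least positive solution.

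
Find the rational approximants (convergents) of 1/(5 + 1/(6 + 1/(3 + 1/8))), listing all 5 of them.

0/1, 1/5, 6/31, 19/98, 158/815

Using the convergent recurrence p_i = a_i*p_{i-1} + p_{i-2}, q_i = a_i*q_{i-1} + q_{i-2} with p_{-2}=0, p_{-1}=1, q_{-2}=1, q_{-1}=0:
  i=0: a_0=0, p_0 = 0*1 + 0 = 0, q_0 = 0*0 + 1 = 1.
  i=1: a_1=5, p_1 = 5*0 + 1 = 1, q_1 = 5*1 + 0 = 5.
  i=2: a_2=6, p_2 = 6*1 + 0 = 6, q_2 = 6*5 + 1 = 31.
  i=3: a_3=3, p_3 = 3*6 + 1 = 19, q_3 = 3*31 + 5 = 98.
  i=4: a_4=8, p_4 = 8*19 + 6 = 158, q_4 = 8*98 + 31 = 815.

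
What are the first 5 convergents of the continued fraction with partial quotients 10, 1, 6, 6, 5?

Using the convergent recurrence p_i = a_i*p_{i-1} + p_{i-2}, q_i = a_i*q_{i-1} + q_{i-2} with p_{-2}=0, p_{-1}=1, q_{-2}=1, q_{-1}=0:
  i=0: a_0=10, p_0 = 10*1 + 0 = 10, q_0 = 10*0 + 1 = 1.
  i=1: a_1=1, p_1 = 1*10 + 1 = 11, q_1 = 1*1 + 0 = 1.
  i=2: a_2=6, p_2 = 6*11 + 10 = 76, q_2 = 6*1 + 1 = 7.
  i=3: a_3=6, p_3 = 6*76 + 11 = 467, q_3 = 6*7 + 1 = 43.
  i=4: a_4=5, p_4 = 5*467 + 76 = 2411, q_4 = 5*43 + 7 = 222.

10/1, 11/1, 76/7, 467/43, 2411/222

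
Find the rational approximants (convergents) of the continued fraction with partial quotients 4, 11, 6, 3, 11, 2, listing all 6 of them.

Using the convergent recurrence p_i = a_i*p_{i-1} + p_{i-2}, q_i = a_i*q_{i-1} + q_{i-2} with p_{-2}=0, p_{-1}=1, q_{-2}=1, q_{-1}=0:
  i=0: a_0=4, p_0 = 4*1 + 0 = 4, q_0 = 4*0 + 1 = 1.
  i=1: a_1=11, p_1 = 11*4 + 1 = 45, q_1 = 11*1 + 0 = 11.
  i=2: a_2=6, p_2 = 6*45 + 4 = 274, q_2 = 6*11 + 1 = 67.
  i=3: a_3=3, p_3 = 3*274 + 45 = 867, q_3 = 3*67 + 11 = 212.
  i=4: a_4=11, p_4 = 11*867 + 274 = 9811, q_4 = 11*212 + 67 = 2399.
  i=5: a_5=2, p_5 = 2*9811 + 867 = 20489, q_5 = 2*2399 + 212 = 5010.

4/1, 45/11, 274/67, 867/212, 9811/2399, 20489/5010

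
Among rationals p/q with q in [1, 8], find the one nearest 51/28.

11/6

Expand x = 51/28 as a continued fraction with the Euclidean algorithm:
  51 = 1*28 + 23, so a_0 = 1.
  28 = 1*23 + 5, so a_1 = 1.
  23 = 4*5 + 3, so a_2 = 4.
  5 = 1*3 + 2, so a_3 = 1.
  3 = 1*2 + 1, so a_4 = 1.
  2 = 2*1 + 0, so a_5 = 2.
so x = [1; 1, 4, 1, 1, 2].
Convergents (p_i = a_i*p_{i-1} + p_{i-2}, q_i = a_i*q_{i-1} + q_{i-2} with p_{-2}=0, p_{-1}=1, q_{-2}=1, q_{-1}=0), until the denominator exceeds 8:
  i=0: a_0=1, p_0 = 1*1 + 0 = 1, q_0 = 1*0 + 1 = 1.
  i=1: a_1=1, p_1 = 1*1 + 1 = 2, q_1 = 1*1 + 0 = 1.
  i=2: a_2=4, p_2 = 4*2 + 1 = 9, q_2 = 4*1 + 1 = 5.
  i=3: a_3=1, p_3 = 1*9 + 2 = 11, q_3 = 1*5 + 1 = 6.
  i=4: a_4=1, p_4 = 1*11 + 9 = 20, q_4 = 1*6 + 5 = 11.
q_4 = 11 > 8, so the last convergent with denominator <= 8 is p_3/q_3 = 11/6.
The closest fraction with denominator <= 8 is either p_3/q_3 or the intermediate fraction (k*p_3 + p_2)/(k*q_3 + q_2) with the largest k >= 1 whose denominator stays <= 8; these approach x as k grows, and every other convergent or intermediate fraction in range is farther away.
Largest k: floor((8 - q_2)/q_3) = floor((8 - 5)/6) = 0.
Since k = 0, no intermediate fraction beyond p_3/q_3 has denominator <= 8, so the convergent 11/6 is the closest (its error is |51*6 - 11*28|/(28*6) = 2/168).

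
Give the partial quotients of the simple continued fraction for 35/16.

[2; 5, 3]

Run the Euclidean algorithm on 35 and 16; the successive quotients are the partial quotients a_0, a_1, ... (each step inverts the fractional part left over by the previous one):
  35 = 2*16 + 3, so a_0 = 2.
  16 = 5*3 + 1, so a_1 = 5.
  3 = 3*1 + 0, so a_2 = 3.
The remainder reaches 0 after 3 divisions, so the expansion has 3 partial quotients, read off in order.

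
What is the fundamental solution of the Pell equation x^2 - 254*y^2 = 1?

First expand sqrt(254) as a continued fraction. With x_i = (sqrt(254) + m_i)/d_i and (m_0, d_0) = (0, 1): a_0 = floor(sqrt(254)) = 15, since 15^2 = 225 <= 254 < 256 = 16^2.
Iterate m_{i+1} = d_i*a_i - m_i, d_{i+1} = (254 - m_{i+1}^2)/d_i, a_{i+1} = floor((a_0 + m_{i+1})/d_{i+1}):
  m_1 = 1*15 - 0 = 15, d_1 = (254 - 15^2)/1 = 29/1 = 29, a_1 = floor((15 + 15)/29) = 1.
  m_2 = 29*1 - 15 = 14, d_2 = (254 - 14^2)/29 = 58/29 = 2, a_2 = floor((15 + 14)/2) = 14.
  m_3 = 2*14 - 14 = 14, d_3 = (254 - 14^2)/2 = 58/2 = 29, a_3 = floor((15 + 14)/29) = 1.
  m_4 = 29*1 - 14 = 15, d_4 = (254 - 15^2)/29 = 29/29 = 1, a_4 = floor((15 + 15)/1) = 30.
  m_5 = 1*30 - 15 = 15, d_5 = (254 - 15^2)/1 = 29/1 = 29: (m_5, d_5) = (m_1, d_1) = (15, 29), so from here the quotients repeat a_1, ..., a_4; the period length is 4.
So sqrt(254) = [15; (1, 14, 1, 30)] with period length k = 4.
k is even, so the fundamental solution of x^2 - 254y^2 = 1 is (p_{k-1}, q_{k-1}) = (p_3, q_3); compute convergents through index 3.
Convergents (p_i = a_i*p_{i-1} + p_{i-2}, q_i = a_i*q_{i-1} + q_{i-2} with p_{-2}=0, p_{-1}=1, q_{-2}=1, q_{-1}=0):
  i=0: a_0=15, p_0 = 15*1 + 0 = 15, q_0 = 15*0 + 1 = 1.
  i=1: a_1=1, p_1 = 1*15 + 1 = 16, q_1 = 1*1 + 0 = 1.
  i=2: a_2=14, p_2 = 14*16 + 15 = 239, q_2 = 14*1 + 1 = 15.
  i=3: a_3=1, p_3 = 1*239 + 16 = 255, q_3 = 1*15 + 1 = 16.
Check: 255^2 - 254*16^2 = 65025 - 65024 = 1, so (x, y) = (255, 16) solves the equation, and by the theorem it is the least positive solution.

(x, y) = (255, 16)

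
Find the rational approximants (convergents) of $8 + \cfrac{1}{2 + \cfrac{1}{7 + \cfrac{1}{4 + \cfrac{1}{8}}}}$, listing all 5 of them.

Using the convergent recurrence p_i = a_i*p_{i-1} + p_{i-2}, q_i = a_i*q_{i-1} + q_{i-2} with p_{-2}=0, p_{-1}=1, q_{-2}=1, q_{-1}=0:
  i=0: a_0=8, p_0 = 8*1 + 0 = 8, q_0 = 8*0 + 1 = 1.
  i=1: a_1=2, p_1 = 2*8 + 1 = 17, q_1 = 2*1 + 0 = 2.
  i=2: a_2=7, p_2 = 7*17 + 8 = 127, q_2 = 7*2 + 1 = 15.
  i=3: a_3=4, p_3 = 4*127 + 17 = 525, q_3 = 4*15 + 2 = 62.
  i=4: a_4=8, p_4 = 8*525 + 127 = 4327, q_4 = 8*62 + 15 = 511.

8/1, 17/2, 127/15, 525/62, 4327/511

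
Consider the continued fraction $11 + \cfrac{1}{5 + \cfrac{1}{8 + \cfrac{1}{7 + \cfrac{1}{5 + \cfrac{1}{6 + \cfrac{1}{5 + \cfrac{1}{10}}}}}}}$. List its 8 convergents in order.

Using the convergent recurrence p_i = a_i*p_{i-1} + p_{i-2}, q_i = a_i*q_{i-1} + q_{i-2} with p_{-2}=0, p_{-1}=1, q_{-2}=1, q_{-1}=0:
  i=0: a_0=11, p_0 = 11*1 + 0 = 11, q_0 = 11*0 + 1 = 1.
  i=1: a_1=5, p_1 = 5*11 + 1 = 56, q_1 = 5*1 + 0 = 5.
  i=2: a_2=8, p_2 = 8*56 + 11 = 459, q_2 = 8*5 + 1 = 41.
  i=3: a_3=7, p_3 = 7*459 + 56 = 3269, q_3 = 7*41 + 5 = 292.
  i=4: a_4=5, p_4 = 5*3269 + 459 = 16804, q_4 = 5*292 + 41 = 1501.
  i=5: a_5=6, p_5 = 6*16804 + 3269 = 104093, q_5 = 6*1501 + 292 = 9298.
  i=6: a_6=5, p_6 = 5*104093 + 16804 = 537269, q_6 = 5*9298 + 1501 = 47991.
  i=7: a_7=10, p_7 = 10*537269 + 104093 = 5476783, q_7 = 10*47991 + 9298 = 489208.

11/1, 56/5, 459/41, 3269/292, 16804/1501, 104093/9298, 537269/47991, 5476783/489208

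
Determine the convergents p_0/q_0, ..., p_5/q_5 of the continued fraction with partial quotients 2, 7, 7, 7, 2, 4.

2/1, 15/7, 107/50, 764/357, 1635/764, 7304/3413

Using the convergent recurrence p_i = a_i*p_{i-1} + p_{i-2}, q_i = a_i*q_{i-1} + q_{i-2} with p_{-2}=0, p_{-1}=1, q_{-2}=1, q_{-1}=0:
  i=0: a_0=2, p_0 = 2*1 + 0 = 2, q_0 = 2*0 + 1 = 1.
  i=1: a_1=7, p_1 = 7*2 + 1 = 15, q_1 = 7*1 + 0 = 7.
  i=2: a_2=7, p_2 = 7*15 + 2 = 107, q_2 = 7*7 + 1 = 50.
  i=3: a_3=7, p_3 = 7*107 + 15 = 764, q_3 = 7*50 + 7 = 357.
  i=4: a_4=2, p_4 = 2*764 + 107 = 1635, q_4 = 2*357 + 50 = 764.
  i=5: a_5=4, p_5 = 4*1635 + 764 = 7304, q_5 = 4*764 + 357 = 3413.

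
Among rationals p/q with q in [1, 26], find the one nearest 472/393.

Expand x = 472/393 as a continued fraction with the Euclidean algorithm:
  472 = 1*393 + 79, so a_0 = 1.
  393 = 4*79 + 77, so a_1 = 4.
  79 = 1*77 + 2, so a_2 = 1.
  77 = 38*2 + 1, so a_3 = 38.
  2 = 2*1 + 0, so a_4 = 2.
so x = [1; 4, 1, 38, 2].
Convergents (p_i = a_i*p_{i-1} + p_{i-2}, q_i = a_i*q_{i-1} + q_{i-2} with p_{-2}=0, p_{-1}=1, q_{-2}=1, q_{-1}=0), until the denominator exceeds 26:
  i=0: a_0=1, p_0 = 1*1 + 0 = 1, q_0 = 1*0 + 1 = 1.
  i=1: a_1=4, p_1 = 4*1 + 1 = 5, q_1 = 4*1 + 0 = 4.
  i=2: a_2=1, p_2 = 1*5 + 1 = 6, q_2 = 1*4 + 1 = 5.
  i=3: a_3=38, p_3 = 38*6 + 5 = 233, q_3 = 38*5 + 4 = 194.
q_3 = 194 > 26, so the last convergent with denominator <= 26 is p_2/q_2 = 6/5.
The closest fraction with denominator <= 26 is either p_2/q_2 or the intermediate fraction (k*p_2 + p_1)/(k*q_2 + q_1) with the largest k >= 1 whose denominator stays <= 26; these approach x as k grows, and every other convergent or intermediate fraction in range is farther away.
Largest k: floor((26 - q_1)/q_2) = floor((26 - 4)/5) = 4.
That gives (4*6 + 5)/(4*5 + 4) = 29/24.
Compare the errors: |x - 6/5| = |472*5 - 6*393|/(393*5) = 2/1965, and |x - 29/24| = |472*24 - 29*393|/(393*24) = 69/9432.
Cross-multiplying, 2*9432 = 18864 < 135585 = 69*1965, so 2/1965 is smaller: the convergent 6/5 is closer to x than 29/24.

6/5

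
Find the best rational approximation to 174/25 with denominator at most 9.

Expand x = 174/25 as a continued fraction with the Euclidean algorithm:
  174 = 6*25 + 24, so a_0 = 6.
  25 = 1*24 + 1, so a_1 = 1.
  24 = 24*1 + 0, so a_2 = 24.
so x = [6; 1, 24].
Convergents (p_i = a_i*p_{i-1} + p_{i-2}, q_i = a_i*q_{i-1} + q_{i-2} with p_{-2}=0, p_{-1}=1, q_{-2}=1, q_{-1}=0), until the denominator exceeds 9:
  i=0: a_0=6, p_0 = 6*1 + 0 = 6, q_0 = 6*0 + 1 = 1.
  i=1: a_1=1, p_1 = 1*6 + 1 = 7, q_1 = 1*1 + 0 = 1.
  i=2: a_2=24, p_2 = 24*7 + 6 = 174, q_2 = 24*1 + 1 = 25.
q_2 = 25 > 9, so the last convergent with denominator <= 9 is p_1/q_1 = 7/1.
The closest fraction with denominator <= 9 is either p_1/q_1 or the intermediate fraction (k*p_1 + p_0)/(k*q_1 + q_0) with the largest k >= 1 whose denominator stays <= 9; these approach x as k grows, and every other convergent or intermediate fraction in range is farther away.
Largest k: floor((9 - q_0)/q_1) = floor((9 - 1)/1) = 8.
That gives (8*7 + 6)/(8*1 + 1) = 62/9.
Compare the errors: |x - 7/1| = |174*1 - 7*25|/(25*1) = 1/25, and |x - 62/9| = |174*9 - 62*25|/(25*9) = 16/225.
Cross-multiplying, 1*225 = 225 < 400 = 16*25, so 1/25 is smaller: the convergent 7/1 is closer to x than 62/9.

7/1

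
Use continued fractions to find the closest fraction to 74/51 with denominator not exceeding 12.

Expand x = 74/51 as a continued fraction with the Euclidean algorithm:
  74 = 1*51 + 23, so a_0 = 1.
  51 = 2*23 + 5, so a_1 = 2.
  23 = 4*5 + 3, so a_2 = 4.
  5 = 1*3 + 2, so a_3 = 1.
  3 = 1*2 + 1, so a_4 = 1.
  2 = 2*1 + 0, so a_5 = 2.
so x = [1; 2, 4, 1, 1, 2].
Convergents (p_i = a_i*p_{i-1} + p_{i-2}, q_i = a_i*q_{i-1} + q_{i-2} with p_{-2}=0, p_{-1}=1, q_{-2}=1, q_{-1}=0), until the denominator exceeds 12:
  i=0: a_0=1, p_0 = 1*1 + 0 = 1, q_0 = 1*0 + 1 = 1.
  i=1: a_1=2, p_1 = 2*1 + 1 = 3, q_1 = 2*1 + 0 = 2.
  i=2: a_2=4, p_2 = 4*3 + 1 = 13, q_2 = 4*2 + 1 = 9.
  i=3: a_3=1, p_3 = 1*13 + 3 = 16, q_3 = 1*9 + 2 = 11.
  i=4: a_4=1, p_4 = 1*16 + 13 = 29, q_4 = 1*11 + 9 = 20.
q_4 = 20 > 12, so the last convergent with denominator <= 12 is p_3/q_3 = 16/11.
The closest fraction with denominator <= 12 is either p_3/q_3 or the intermediate fraction (k*p_3 + p_2)/(k*q_3 + q_2) with the largest k >= 1 whose denominator stays <= 12; these approach x as k grows, and every other convergent or intermediate fraction in range is farther away.
Largest k: floor((12 - q_2)/q_3) = floor((12 - 9)/11) = 0.
Since k = 0, no intermediate fraction beyond p_3/q_3 has denominator <= 12, so the convergent 16/11 is the closest (its error is |74*11 - 16*51|/(51*11) = 2/561).

16/11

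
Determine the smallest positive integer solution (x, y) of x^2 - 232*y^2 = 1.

(x, y) = (19603, 1287)

First expand sqrt(232) as a continued fraction. With x_i = (sqrt(232) + m_i)/d_i and (m_0, d_0) = (0, 1): a_0 = floor(sqrt(232)) = 15, since 15^2 = 225 <= 232 < 256 = 16^2.
Iterate m_{i+1} = d_i*a_i - m_i, d_{i+1} = (232 - m_{i+1}^2)/d_i, a_{i+1} = floor((a_0 + m_{i+1})/d_{i+1}):
  m_1 = 1*15 - 0 = 15, d_1 = (232 - 15^2)/1 = 7/1 = 7, a_1 = floor((15 + 15)/7) = 4.
  m_2 = 7*4 - 15 = 13, d_2 = (232 - 13^2)/7 = 63/7 = 9, a_2 = floor((15 + 13)/9) = 3.
  m_3 = 9*3 - 13 = 14, d_3 = (232 - 14^2)/9 = 36/9 = 4, a_3 = floor((15 + 14)/4) = 7.
  m_4 = 4*7 - 14 = 14, d_4 = (232 - 14^2)/4 = 36/4 = 9, a_4 = floor((15 + 14)/9) = 3.
  m_5 = 9*3 - 14 = 13, d_5 = (232 - 13^2)/9 = 63/9 = 7, a_5 = floor((15 + 13)/7) = 4.
  m_6 = 7*4 - 13 = 15, d_6 = (232 - 15^2)/7 = 7/7 = 1, a_6 = floor((15 + 15)/1) = 30.
  m_7 = 1*30 - 15 = 15, d_7 = (232 - 15^2)/1 = 7/1 = 7: (m_7, d_7) = (m_1, d_1) = (15, 7), so from here the quotients repeat a_1, ..., a_6; the period length is 6.
So sqrt(232) = [15; (4, 3, 7, 3, 4, 30)] with period length k = 6.
k is even, so the fundamental solution of x^2 - 232y^2 = 1 is (p_{k-1}, q_{k-1}) = (p_5, q_5); compute convergents through index 5.
Convergents (p_i = a_i*p_{i-1} + p_{i-2}, q_i = a_i*q_{i-1} + q_{i-2} with p_{-2}=0, p_{-1}=1, q_{-2}=1, q_{-1}=0):
  i=0: a_0=15, p_0 = 15*1 + 0 = 15, q_0 = 15*0 + 1 = 1.
  i=1: a_1=4, p_1 = 4*15 + 1 = 61, q_1 = 4*1 + 0 = 4.
  i=2: a_2=3, p_2 = 3*61 + 15 = 198, q_2 = 3*4 + 1 = 13.
  i=3: a_3=7, p_3 = 7*198 + 61 = 1447, q_3 = 7*13 + 4 = 95.
  i=4: a_4=3, p_4 = 3*1447 + 198 = 4539, q_4 = 3*95 + 13 = 298.
  i=5: a_5=4, p_5 = 4*4539 + 1447 = 19603, q_5 = 4*298 + 95 = 1287.
Check: 19603^2 - 232*1287^2 = 384277609 - 384277608 = 1, so (x, y) = (19603, 1287) solves the equation, and by the theorem it is the least positive solution.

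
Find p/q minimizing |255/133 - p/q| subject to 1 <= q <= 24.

23/12

Expand x = 255/133 as a continued fraction with the Euclidean algorithm:
  255 = 1*133 + 122, so a_0 = 1.
  133 = 1*122 + 11, so a_1 = 1.
  122 = 11*11 + 1, so a_2 = 11.
  11 = 11*1 + 0, so a_3 = 11.
so x = [1; 1, 11, 11].
Convergents (p_i = a_i*p_{i-1} + p_{i-2}, q_i = a_i*q_{i-1} + q_{i-2} with p_{-2}=0, p_{-1}=1, q_{-2}=1, q_{-1}=0), until the denominator exceeds 24:
  i=0: a_0=1, p_0 = 1*1 + 0 = 1, q_0 = 1*0 + 1 = 1.
  i=1: a_1=1, p_1 = 1*1 + 1 = 2, q_1 = 1*1 + 0 = 1.
  i=2: a_2=11, p_2 = 11*2 + 1 = 23, q_2 = 11*1 + 1 = 12.
  i=3: a_3=11, p_3 = 11*23 + 2 = 255, q_3 = 11*12 + 1 = 133.
q_3 = 133 > 24, so the last convergent with denominator <= 24 is p_2/q_2 = 23/12.
The closest fraction with denominator <= 24 is either p_2/q_2 or the intermediate fraction (k*p_2 + p_1)/(k*q_2 + q_1) with the largest k >= 1 whose denominator stays <= 24; these approach x as k grows, and every other convergent or intermediate fraction in range is farther away.
Largest k: floor((24 - q_1)/q_2) = floor((24 - 1)/12) = 1.
That gives (1*23 + 2)/(1*12 + 1) = 25/13.
Compare the errors: |x - 23/12| = |255*12 - 23*133|/(133*12) = 1/1596, and |x - 25/13| = |255*13 - 25*133|/(133*13) = 10/1729.
Cross-multiplying, 1*1729 = 1729 < 15960 = 10*1596, so 1/1596 is smaller: the convergent 23/12 is closer to x than 25/13.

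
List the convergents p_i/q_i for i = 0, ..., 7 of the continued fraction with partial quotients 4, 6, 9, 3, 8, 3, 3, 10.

4/1, 25/6, 229/55, 712/171, 5925/1423, 18487/4440, 61386/14743, 632347/151870

Using the convergent recurrence p_i = a_i*p_{i-1} + p_{i-2}, q_i = a_i*q_{i-1} + q_{i-2} with p_{-2}=0, p_{-1}=1, q_{-2}=1, q_{-1}=0:
  i=0: a_0=4, p_0 = 4*1 + 0 = 4, q_0 = 4*0 + 1 = 1.
  i=1: a_1=6, p_1 = 6*4 + 1 = 25, q_1 = 6*1 + 0 = 6.
  i=2: a_2=9, p_2 = 9*25 + 4 = 229, q_2 = 9*6 + 1 = 55.
  i=3: a_3=3, p_3 = 3*229 + 25 = 712, q_3 = 3*55 + 6 = 171.
  i=4: a_4=8, p_4 = 8*712 + 229 = 5925, q_4 = 8*171 + 55 = 1423.
  i=5: a_5=3, p_5 = 3*5925 + 712 = 18487, q_5 = 3*1423 + 171 = 4440.
  i=6: a_6=3, p_6 = 3*18487 + 5925 = 61386, q_6 = 3*4440 + 1423 = 14743.
  i=7: a_7=10, p_7 = 10*61386 + 18487 = 632347, q_7 = 10*14743 + 4440 = 151870.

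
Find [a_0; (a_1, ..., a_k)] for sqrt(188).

Write x_i = (sqrt(188) + m_i)/d_i with (m_0, d_0) = (0, 1). a_0 = floor(sqrt(188)) = 13, since 13^2 = 169 <= 188 < 196 = 14^2.
Iterate m_{i+1} = d_i*a_i - m_i, d_{i+1} = (188 - m_{i+1}^2)/d_i, a_{i+1} = floor((a_0 + m_{i+1})/d_{i+1}):
  m_1 = 1*13 - 0 = 13, d_1 = (188 - 13^2)/1 = 19/1 = 19, a_1 = floor((13 + 13)/19) = 1.
  m_2 = 19*1 - 13 = 6, d_2 = (188 - 6^2)/19 = 152/19 = 8, a_2 = floor((13 + 6)/8) = 2.
  m_3 = 8*2 - 6 = 10, d_3 = (188 - 10^2)/8 = 88/8 = 11, a_3 = floor((13 + 10)/11) = 2.
  m_4 = 11*2 - 10 = 12, d_4 = (188 - 12^2)/11 = 44/11 = 4, a_4 = floor((13 + 12)/4) = 6.
  m_5 = 4*6 - 12 = 12, d_5 = (188 - 12^2)/4 = 44/4 = 11, a_5 = floor((13 + 12)/11) = 2.
  m_6 = 11*2 - 12 = 10, d_6 = (188 - 10^2)/11 = 88/11 = 8, a_6 = floor((13 + 10)/8) = 2.
  m_7 = 8*2 - 10 = 6, d_7 = (188 - 6^2)/8 = 152/8 = 19, a_7 = floor((13 + 6)/19) = 1.
  m_8 = 19*1 - 6 = 13, d_8 = (188 - 13^2)/19 = 19/19 = 1, a_8 = floor((13 + 13)/1) = 26.
  m_9 = 1*26 - 13 = 13, d_9 = (188 - 13^2)/1 = 19/1 = 19: (m_9, d_9) = (m_1, d_1) = (13, 19), so from here the quotients repeat a_1, ..., a_8; the period length is 8.
Hence the expansion of sqrt(188) is a_0 = 13 followed by the repeating block 1, 2, 2, 6, 2, 2, 1, 26 (period 8).

[13; (1, 2, 2, 6, 2, 2, 1, 26)]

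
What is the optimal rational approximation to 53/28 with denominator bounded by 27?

Expand x = 53/28 as a continued fraction with the Euclidean algorithm:
  53 = 1*28 + 25, so a_0 = 1.
  28 = 1*25 + 3, so a_1 = 1.
  25 = 8*3 + 1, so a_2 = 8.
  3 = 3*1 + 0, so a_3 = 3.
so x = [1; 1, 8, 3].
Convergents (p_i = a_i*p_{i-1} + p_{i-2}, q_i = a_i*q_{i-1} + q_{i-2} with p_{-2}=0, p_{-1}=1, q_{-2}=1, q_{-1}=0), until the denominator exceeds 27:
  i=0: a_0=1, p_0 = 1*1 + 0 = 1, q_0 = 1*0 + 1 = 1.
  i=1: a_1=1, p_1 = 1*1 + 1 = 2, q_1 = 1*1 + 0 = 1.
  i=2: a_2=8, p_2 = 8*2 + 1 = 17, q_2 = 8*1 + 1 = 9.
  i=3: a_3=3, p_3 = 3*17 + 2 = 53, q_3 = 3*9 + 1 = 28.
q_3 = 28 > 27, so the last convergent with denominator <= 27 is p_2/q_2 = 17/9.
The closest fraction with denominator <= 27 is either p_2/q_2 or the intermediate fraction (k*p_2 + p_1)/(k*q_2 + q_1) with the largest k >= 1 whose denominator stays <= 27; these approach x as k grows, and every other convergent or intermediate fraction in range is farther away.
Largest k: floor((27 - q_1)/q_2) = floor((27 - 1)/9) = 2.
That gives (2*17 + 2)/(2*9 + 1) = 36/19.
Compare the errors: |x - 17/9| = |53*9 - 17*28|/(28*9) = 1/252, and |x - 36/19| = |53*19 - 36*28|/(28*19) = 1/532.
Cross-multiplying, 1*252 = 252 < 532 = 1*532, so 1/532 is smaller: the intermediate fraction 36/19 is closer to x than 17/9.

36/19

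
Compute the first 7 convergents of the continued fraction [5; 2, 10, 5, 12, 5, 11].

5/1, 11/2, 115/21, 586/107, 7147/1305, 36321/6632, 406678/74257

Using the convergent recurrence p_i = a_i*p_{i-1} + p_{i-2}, q_i = a_i*q_{i-1} + q_{i-2} with p_{-2}=0, p_{-1}=1, q_{-2}=1, q_{-1}=0:
  i=0: a_0=5, p_0 = 5*1 + 0 = 5, q_0 = 5*0 + 1 = 1.
  i=1: a_1=2, p_1 = 2*5 + 1 = 11, q_1 = 2*1 + 0 = 2.
  i=2: a_2=10, p_2 = 10*11 + 5 = 115, q_2 = 10*2 + 1 = 21.
  i=3: a_3=5, p_3 = 5*115 + 11 = 586, q_3 = 5*21 + 2 = 107.
  i=4: a_4=12, p_4 = 12*586 + 115 = 7147, q_4 = 12*107 + 21 = 1305.
  i=5: a_5=5, p_5 = 5*7147 + 586 = 36321, q_5 = 5*1305 + 107 = 6632.
  i=6: a_6=11, p_6 = 11*36321 + 7147 = 406678, q_6 = 11*6632 + 1305 = 74257.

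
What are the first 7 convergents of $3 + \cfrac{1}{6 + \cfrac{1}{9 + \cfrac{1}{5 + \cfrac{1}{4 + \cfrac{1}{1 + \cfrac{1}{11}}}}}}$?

Using the convergent recurrence p_i = a_i*p_{i-1} + p_{i-2}, q_i = a_i*q_{i-1} + q_{i-2} with p_{-2}=0, p_{-1}=1, q_{-2}=1, q_{-1}=0:
  i=0: a_0=3, p_0 = 3*1 + 0 = 3, q_0 = 3*0 + 1 = 1.
  i=1: a_1=6, p_1 = 6*3 + 1 = 19, q_1 = 6*1 + 0 = 6.
  i=2: a_2=9, p_2 = 9*19 + 3 = 174, q_2 = 9*6 + 1 = 55.
  i=3: a_3=5, p_3 = 5*174 + 19 = 889, q_3 = 5*55 + 6 = 281.
  i=4: a_4=4, p_4 = 4*889 + 174 = 3730, q_4 = 4*281 + 55 = 1179.
  i=5: a_5=1, p_5 = 1*3730 + 889 = 4619, q_5 = 1*1179 + 281 = 1460.
  i=6: a_6=11, p_6 = 11*4619 + 3730 = 54539, q_6 = 11*1460 + 1179 = 17239.

3/1, 19/6, 174/55, 889/281, 3730/1179, 4619/1460, 54539/17239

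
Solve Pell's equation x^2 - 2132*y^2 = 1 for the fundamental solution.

First expand sqrt(2132) as a continued fraction. With x_i = (sqrt(2132) + m_i)/d_i and (m_0, d_0) = (0, 1): a_0 = floor(sqrt(2132)) = 46, since 46^2 = 2116 <= 2132 < 2209 = 47^2.
Iterate m_{i+1} = d_i*a_i - m_i, d_{i+1} = (2132 - m_{i+1}^2)/d_i, a_{i+1} = floor((a_0 + m_{i+1})/d_{i+1}):
  m_1 = 1*46 - 0 = 46, d_1 = (2132 - 46^2)/1 = 16/1 = 16, a_1 = floor((46 + 46)/16) = 5.
  m_2 = 16*5 - 46 = 34, d_2 = (2132 - 34^2)/16 = 976/16 = 61, a_2 = floor((46 + 34)/61) = 1.
  m_3 = 61*1 - 34 = 27, d_3 = (2132 - 27^2)/61 = 1403/61 = 23, a_3 = floor((46 + 27)/23) = 3.
  m_4 = 23*3 - 27 = 42, d_4 = (2132 - 42^2)/23 = 368/23 = 16, a_4 = floor((46 + 42)/16) = 5.
  m_5 = 16*5 - 42 = 38, d_5 = (2132 - 38^2)/16 = 688/16 = 43, a_5 = floor((46 + 38)/43) = 1.
  m_6 = 43*1 - 38 = 5, d_6 = (2132 - 5^2)/43 = 2107/43 = 49, a_6 = floor((46 + 5)/49) = 1.
  m_7 = 49*1 - 5 = 44, d_7 = (2132 - 44^2)/49 = 196/49 = 4, a_7 = floor((46 + 44)/4) = 22.
  m_8 = 4*22 - 44 = 44, d_8 = (2132 - 44^2)/4 = 196/4 = 49, a_8 = floor((46 + 44)/49) = 1.
  m_9 = 49*1 - 44 = 5, d_9 = (2132 - 5^2)/49 = 2107/49 = 43, a_9 = floor((46 + 5)/43) = 1.
  m_10 = 43*1 - 5 = 38, d_10 = (2132 - 38^2)/43 = 688/43 = 16, a_10 = floor((46 + 38)/16) = 5.
  m_11 = 16*5 - 38 = 42, d_11 = (2132 - 42^2)/16 = 368/16 = 23, a_11 = floor((46 + 42)/23) = 3.
  m_12 = 23*3 - 42 = 27, d_12 = (2132 - 27^2)/23 = 1403/23 = 61, a_12 = floor((46 + 27)/61) = 1.
  m_13 = 61*1 - 27 = 34, d_13 = (2132 - 34^2)/61 = 976/61 = 16, a_13 = floor((46 + 34)/16) = 5.
  m_14 = 16*5 - 34 = 46, d_14 = (2132 - 46^2)/16 = 16/16 = 1, a_14 = floor((46 + 46)/1) = 92.
  m_15 = 1*92 - 46 = 46, d_15 = (2132 - 46^2)/1 = 16/1 = 16: (m_15, d_15) = (m_1, d_1) = (46, 16), so from here the quotients repeat a_1, ..., a_14; the period length is 14.
So sqrt(2132) = [46; (5, 1, 3, 5, 1, 1, 22, 1, 1, 5, 3, 1, 5, 92)] with period length k = 14.
k is even, so the fundamental solution of x^2 - 2132y^2 = 1 is (p_{k-1}, q_{k-1}) = (p_13, q_13); compute convergents through index 13.
Convergents (p_i = a_i*p_{i-1} + p_{i-2}, q_i = a_i*q_{i-1} + q_{i-2} with p_{-2}=0, p_{-1}=1, q_{-2}=1, q_{-1}=0):
  i=0: a_0=46, p_0 = 46*1 + 0 = 46, q_0 = 46*0 + 1 = 1.
  i=1: a_1=5, p_1 = 5*46 + 1 = 231, q_1 = 5*1 + 0 = 5.
  i=2: a_2=1, p_2 = 1*231 + 46 = 277, q_2 = 1*5 + 1 = 6.
  i=3: a_3=3, p_3 = 3*277 + 231 = 1062, q_3 = 3*6 + 5 = 23.
  i=4: a_4=5, p_4 = 5*1062 + 277 = 5587, q_4 = 5*23 + 6 = 121.
  i=5: a_5=1, p_5 = 1*5587 + 1062 = 6649, q_5 = 1*121 + 23 = 144.
  i=6: a_6=1, p_6 = 1*6649 + 5587 = 12236, q_6 = 1*144 + 121 = 265.
  i=7: a_7=22, p_7 = 22*12236 + 6649 = 275841, q_7 = 22*265 + 144 = 5974.
  i=8: a_8=1, p_8 = 1*275841 + 12236 = 288077, q_8 = 1*5974 + 265 = 6239.
  i=9: a_9=1, p_9 = 1*288077 + 275841 = 563918, q_9 = 1*6239 + 5974 = 12213.
  i=10: a_10=5, p_10 = 5*563918 + 288077 = 3107667, q_10 = 5*12213 + 6239 = 67304.
  i=11: a_11=3, p_11 = 3*3107667 + 563918 = 9886919, q_11 = 3*67304 + 12213 = 214125.
  i=12: a_12=1, p_12 = 1*9886919 + 3107667 = 12994586, q_12 = 1*214125 + 67304 = 281429.
  i=13: a_13=5, p_13 = 5*12994586 + 9886919 = 74859849, q_13 = 5*281429 + 214125 = 1621270.
Check: 74859849^2 - 2132*1621270^2 = 5603996992302801 - 5603996992302800 = 1, so (x, y) = (74859849, 1621270) solves the equation, and by the theorem it is the least positive solution.

(x, y) = (74859849, 1621270)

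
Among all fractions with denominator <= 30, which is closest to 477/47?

274/27

Expand x = 477/47 as a continued fraction with the Euclidean algorithm:
  477 = 10*47 + 7, so a_0 = 10.
  47 = 6*7 + 5, so a_1 = 6.
  7 = 1*5 + 2, so a_2 = 1.
  5 = 2*2 + 1, so a_3 = 2.
  2 = 2*1 + 0, so a_4 = 2.
so x = [10; 6, 1, 2, 2].
Convergents (p_i = a_i*p_{i-1} + p_{i-2}, q_i = a_i*q_{i-1} + q_{i-2} with p_{-2}=0, p_{-1}=1, q_{-2}=1, q_{-1}=0), until the denominator exceeds 30:
  i=0: a_0=10, p_0 = 10*1 + 0 = 10, q_0 = 10*0 + 1 = 1.
  i=1: a_1=6, p_1 = 6*10 + 1 = 61, q_1 = 6*1 + 0 = 6.
  i=2: a_2=1, p_2 = 1*61 + 10 = 71, q_2 = 1*6 + 1 = 7.
  i=3: a_3=2, p_3 = 2*71 + 61 = 203, q_3 = 2*7 + 6 = 20.
  i=4: a_4=2, p_4 = 2*203 + 71 = 477, q_4 = 2*20 + 7 = 47.
q_4 = 47 > 30, so the last convergent with denominator <= 30 is p_3/q_3 = 203/20.
The closest fraction with denominator <= 30 is either p_3/q_3 or the intermediate fraction (k*p_3 + p_2)/(k*q_3 + q_2) with the largest k >= 1 whose denominator stays <= 30; these approach x as k grows, and every other convergent or intermediate fraction in range is farther away.
Largest k: floor((30 - q_2)/q_3) = floor((30 - 7)/20) = 1.
That gives (1*203 + 71)/(1*20 + 7) = 274/27.
Compare the errors: |x - 203/20| = |477*20 - 203*47|/(47*20) = 1/940, and |x - 274/27| = |477*27 - 274*47|/(47*27) = 1/1269.
Cross-multiplying, 1*940 = 940 < 1269 = 1*1269, so 1/1269 is smaller: the intermediate fraction 274/27 is closer to x than 203/20.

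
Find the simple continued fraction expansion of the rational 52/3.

Run the Euclidean algorithm on 52 and 3; the successive quotients are the partial quotients a_0, a_1, ... (each step inverts the fractional part left over by the previous one):
  52 = 17*3 + 1, so a_0 = 17.
  3 = 3*1 + 0, so a_1 = 3.
The remainder reaches 0 after 2 divisions, so the expansion has 2 partial quotients, read off in order.

[17; 3]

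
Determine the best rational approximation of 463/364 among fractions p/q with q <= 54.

14/11

Expand x = 463/364 as a continued fraction with the Euclidean algorithm:
  463 = 1*364 + 99, so a_0 = 1.
  364 = 3*99 + 67, so a_1 = 3.
  99 = 1*67 + 32, so a_2 = 1.
  67 = 2*32 + 3, so a_3 = 2.
  32 = 10*3 + 2, so a_4 = 10.
  3 = 1*2 + 1, so a_5 = 1.
  2 = 2*1 + 0, so a_6 = 2.
so x = [1; 3, 1, 2, 10, 1, 2].
Convergents (p_i = a_i*p_{i-1} + p_{i-2}, q_i = a_i*q_{i-1} + q_{i-2} with p_{-2}=0, p_{-1}=1, q_{-2}=1, q_{-1}=0), until the denominator exceeds 54:
  i=0: a_0=1, p_0 = 1*1 + 0 = 1, q_0 = 1*0 + 1 = 1.
  i=1: a_1=3, p_1 = 3*1 + 1 = 4, q_1 = 3*1 + 0 = 3.
  i=2: a_2=1, p_2 = 1*4 + 1 = 5, q_2 = 1*3 + 1 = 4.
  i=3: a_3=2, p_3 = 2*5 + 4 = 14, q_3 = 2*4 + 3 = 11.
  i=4: a_4=10, p_4 = 10*14 + 5 = 145, q_4 = 10*11 + 4 = 114.
q_4 = 114 > 54, so the last convergent with denominator <= 54 is p_3/q_3 = 14/11.
The closest fraction with denominator <= 54 is either p_3/q_3 or the intermediate fraction (k*p_3 + p_2)/(k*q_3 + q_2) with the largest k >= 1 whose denominator stays <= 54; these approach x as k grows, and every other convergent or intermediate fraction in range is farther away.
Largest k: floor((54 - q_2)/q_3) = floor((54 - 4)/11) = 4.
That gives (4*14 + 5)/(4*11 + 4) = 61/48.
Compare the errors: |x - 14/11| = |463*11 - 14*364|/(364*11) = 3/4004, and |x - 61/48| = |463*48 - 61*364|/(364*48) = 20/17472.
Cross-multiplying, 3*17472 = 52416 < 80080 = 20*4004, so 3/4004 is smaller: the convergent 14/11 is closer to x than 61/48.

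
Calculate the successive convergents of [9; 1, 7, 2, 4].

9/1, 10/1, 79/8, 168/17, 751/76

Using the convergent recurrence p_i = a_i*p_{i-1} + p_{i-2}, q_i = a_i*q_{i-1} + q_{i-2} with p_{-2}=0, p_{-1}=1, q_{-2}=1, q_{-1}=0:
  i=0: a_0=9, p_0 = 9*1 + 0 = 9, q_0 = 9*0 + 1 = 1.
  i=1: a_1=1, p_1 = 1*9 + 1 = 10, q_1 = 1*1 + 0 = 1.
  i=2: a_2=7, p_2 = 7*10 + 9 = 79, q_2 = 7*1 + 1 = 8.
  i=3: a_3=2, p_3 = 2*79 + 10 = 168, q_3 = 2*8 + 1 = 17.
  i=4: a_4=4, p_4 = 4*168 + 79 = 751, q_4 = 4*17 + 8 = 76.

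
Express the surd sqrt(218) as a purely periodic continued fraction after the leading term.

Write x_i = (sqrt(218) + m_i)/d_i with (m_0, d_0) = (0, 1). a_0 = floor(sqrt(218)) = 14, since 14^2 = 196 <= 218 < 225 = 15^2.
Iterate m_{i+1} = d_i*a_i - m_i, d_{i+1} = (218 - m_{i+1}^2)/d_i, a_{i+1} = floor((a_0 + m_{i+1})/d_{i+1}):
  m_1 = 1*14 - 0 = 14, d_1 = (218 - 14^2)/1 = 22/1 = 22, a_1 = floor((14 + 14)/22) = 1.
  m_2 = 22*1 - 14 = 8, d_2 = (218 - 8^2)/22 = 154/22 = 7, a_2 = floor((14 + 8)/7) = 3.
  m_3 = 7*3 - 8 = 13, d_3 = (218 - 13^2)/7 = 49/7 = 7, a_3 = floor((14 + 13)/7) = 3.
  m_4 = 7*3 - 13 = 8, d_4 = (218 - 8^2)/7 = 154/7 = 22, a_4 = floor((14 + 8)/22) = 1.
  m_5 = 22*1 - 8 = 14, d_5 = (218 - 14^2)/22 = 22/22 = 1, a_5 = floor((14 + 14)/1) = 28.
  m_6 = 1*28 - 14 = 14, d_6 = (218 - 14^2)/1 = 22/1 = 22: (m_6, d_6) = (m_1, d_1) = (14, 22), so from here the quotients repeat a_1, ..., a_5; the period length is 5.
Hence the expansion of sqrt(218) is a_0 = 14 followed by the repeating block 1, 3, 3, 1, 28 (period 5).

[14; (1, 3, 3, 1, 28)]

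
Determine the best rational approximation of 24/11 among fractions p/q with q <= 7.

Expand x = 24/11 as a continued fraction with the Euclidean algorithm:
  24 = 2*11 + 2, so a_0 = 2.
  11 = 5*2 + 1, so a_1 = 5.
  2 = 2*1 + 0, so a_2 = 2.
so x = [2; 5, 2].
Convergents (p_i = a_i*p_{i-1} + p_{i-2}, q_i = a_i*q_{i-1} + q_{i-2} with p_{-2}=0, p_{-1}=1, q_{-2}=1, q_{-1}=0), until the denominator exceeds 7:
  i=0: a_0=2, p_0 = 2*1 + 0 = 2, q_0 = 2*0 + 1 = 1.
  i=1: a_1=5, p_1 = 5*2 + 1 = 11, q_1 = 5*1 + 0 = 5.
  i=2: a_2=2, p_2 = 2*11 + 2 = 24, q_2 = 2*5 + 1 = 11.
q_2 = 11 > 7, so the last convergent with denominator <= 7 is p_1/q_1 = 11/5.
The closest fraction with denominator <= 7 is either p_1/q_1 or the intermediate fraction (k*p_1 + p_0)/(k*q_1 + q_0) with the largest k >= 1 whose denominator stays <= 7; these approach x as k grows, and every other convergent or intermediate fraction in range is farther away.
Largest k: floor((7 - q_0)/q_1) = floor((7 - 1)/5) = 1.
That gives (1*11 + 2)/(1*5 + 1) = 13/6.
Compare the errors: |x - 11/5| = |24*5 - 11*11|/(11*5) = 1/55, and |x - 13/6| = |24*6 - 13*11|/(11*6) = 1/66.
Cross-multiplying, 1*55 = 55 < 66 = 1*66, so 1/66 is smaller: the intermediate fraction 13/6 is closer to x than 11/5.

13/6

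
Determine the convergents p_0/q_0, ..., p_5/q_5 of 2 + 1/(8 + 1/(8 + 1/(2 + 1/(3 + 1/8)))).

Using the convergent recurrence p_i = a_i*p_{i-1} + p_{i-2}, q_i = a_i*q_{i-1} + q_{i-2} with p_{-2}=0, p_{-1}=1, q_{-2}=1, q_{-1}=0:
  i=0: a_0=2, p_0 = 2*1 + 0 = 2, q_0 = 2*0 + 1 = 1.
  i=1: a_1=8, p_1 = 8*2 + 1 = 17, q_1 = 8*1 + 0 = 8.
  i=2: a_2=8, p_2 = 8*17 + 2 = 138, q_2 = 8*8 + 1 = 65.
  i=3: a_3=2, p_3 = 2*138 + 17 = 293, q_3 = 2*65 + 8 = 138.
  i=4: a_4=3, p_4 = 3*293 + 138 = 1017, q_4 = 3*138 + 65 = 479.
  i=5: a_5=8, p_5 = 8*1017 + 293 = 8429, q_5 = 8*479 + 138 = 3970.

2/1, 17/8, 138/65, 293/138, 1017/479, 8429/3970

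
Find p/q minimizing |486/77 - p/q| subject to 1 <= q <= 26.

101/16

Expand x = 486/77 as a continued fraction with the Euclidean algorithm:
  486 = 6*77 + 24, so a_0 = 6.
  77 = 3*24 + 5, so a_1 = 3.
  24 = 4*5 + 4, so a_2 = 4.
  5 = 1*4 + 1, so a_3 = 1.
  4 = 4*1 + 0, so a_4 = 4.
so x = [6; 3, 4, 1, 4].
Convergents (p_i = a_i*p_{i-1} + p_{i-2}, q_i = a_i*q_{i-1} + q_{i-2} with p_{-2}=0, p_{-1}=1, q_{-2}=1, q_{-1}=0), until the denominator exceeds 26:
  i=0: a_0=6, p_0 = 6*1 + 0 = 6, q_0 = 6*0 + 1 = 1.
  i=1: a_1=3, p_1 = 3*6 + 1 = 19, q_1 = 3*1 + 0 = 3.
  i=2: a_2=4, p_2 = 4*19 + 6 = 82, q_2 = 4*3 + 1 = 13.
  i=3: a_3=1, p_3 = 1*82 + 19 = 101, q_3 = 1*13 + 3 = 16.
  i=4: a_4=4, p_4 = 4*101 + 82 = 486, q_4 = 4*16 + 13 = 77.
q_4 = 77 > 26, so the last convergent with denominator <= 26 is p_3/q_3 = 101/16.
The closest fraction with denominator <= 26 is either p_3/q_3 or the intermediate fraction (k*p_3 + p_2)/(k*q_3 + q_2) with the largest k >= 1 whose denominator stays <= 26; these approach x as k grows, and every other convergent or intermediate fraction in range is farther away.
Largest k: floor((26 - q_2)/q_3) = floor((26 - 13)/16) = 0.
Since k = 0, no intermediate fraction beyond p_3/q_3 has denominator <= 26, so the convergent 101/16 is the closest (its error is |486*16 - 101*77|/(77*16) = 1/1232).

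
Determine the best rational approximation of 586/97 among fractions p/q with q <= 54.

296/49

Expand x = 586/97 as a continued fraction with the Euclidean algorithm:
  586 = 6*97 + 4, so a_0 = 6.
  97 = 24*4 + 1, so a_1 = 24.
  4 = 4*1 + 0, so a_2 = 4.
so x = [6; 24, 4].
Convergents (p_i = a_i*p_{i-1} + p_{i-2}, q_i = a_i*q_{i-1} + q_{i-2} with p_{-2}=0, p_{-1}=1, q_{-2}=1, q_{-1}=0), until the denominator exceeds 54:
  i=0: a_0=6, p_0 = 6*1 + 0 = 6, q_0 = 6*0 + 1 = 1.
  i=1: a_1=24, p_1 = 24*6 + 1 = 145, q_1 = 24*1 + 0 = 24.
  i=2: a_2=4, p_2 = 4*145 + 6 = 586, q_2 = 4*24 + 1 = 97.
q_2 = 97 > 54, so the last convergent with denominator <= 54 is p_1/q_1 = 145/24.
The closest fraction with denominator <= 54 is either p_1/q_1 or the intermediate fraction (k*p_1 + p_0)/(k*q_1 + q_0) with the largest k >= 1 whose denominator stays <= 54; these approach x as k grows, and every other convergent or intermediate fraction in range is farther away.
Largest k: floor((54 - q_0)/q_1) = floor((54 - 1)/24) = 2.
That gives (2*145 + 6)/(2*24 + 1) = 296/49.
Compare the errors: |x - 145/24| = |586*24 - 145*97|/(97*24) = 1/2328, and |x - 296/49| = |586*49 - 296*97|/(97*49) = 2/4753.
Cross-multiplying, 2*2328 = 4656 < 4753 = 1*4753, so 2/4753 is smaller: the intermediate fraction 296/49 is closer to x than 145/24.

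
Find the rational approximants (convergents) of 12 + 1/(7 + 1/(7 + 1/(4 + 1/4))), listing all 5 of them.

Using the convergent recurrence p_i = a_i*p_{i-1} + p_{i-2}, q_i = a_i*q_{i-1} + q_{i-2} with p_{-2}=0, p_{-1}=1, q_{-2}=1, q_{-1}=0:
  i=0: a_0=12, p_0 = 12*1 + 0 = 12, q_0 = 12*0 + 1 = 1.
  i=1: a_1=7, p_1 = 7*12 + 1 = 85, q_1 = 7*1 + 0 = 7.
  i=2: a_2=7, p_2 = 7*85 + 12 = 607, q_2 = 7*7 + 1 = 50.
  i=3: a_3=4, p_3 = 4*607 + 85 = 2513, q_3 = 4*50 + 7 = 207.
  i=4: a_4=4, p_4 = 4*2513 + 607 = 10659, q_4 = 4*207 + 50 = 878.

12/1, 85/7, 607/50, 2513/207, 10659/878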